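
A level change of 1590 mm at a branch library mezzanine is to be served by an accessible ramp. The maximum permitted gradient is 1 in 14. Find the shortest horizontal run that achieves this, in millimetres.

Run = rise × 14 = 1590 × 14 = 22260 mm.

22260 mm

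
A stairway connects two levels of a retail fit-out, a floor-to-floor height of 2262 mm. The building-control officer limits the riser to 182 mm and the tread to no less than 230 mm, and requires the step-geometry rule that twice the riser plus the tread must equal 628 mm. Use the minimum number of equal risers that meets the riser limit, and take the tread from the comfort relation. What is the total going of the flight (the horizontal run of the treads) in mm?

2262 / 182 = 12.429 → round up to 13 risers.
Each riser is 2262/13 = 174 mm (≤ 182 mm).
T = 628 − 2·174 = 280 mm, which satisfies the 230 mm minimum.
13 risers give 12 treads; going = 12 × 280 = 3360 mm.

3360 mm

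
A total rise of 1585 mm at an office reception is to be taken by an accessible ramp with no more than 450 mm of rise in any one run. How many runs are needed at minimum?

At most 450 each: 1585/450 = 3.52, giving 4 ramp runs.

4 runs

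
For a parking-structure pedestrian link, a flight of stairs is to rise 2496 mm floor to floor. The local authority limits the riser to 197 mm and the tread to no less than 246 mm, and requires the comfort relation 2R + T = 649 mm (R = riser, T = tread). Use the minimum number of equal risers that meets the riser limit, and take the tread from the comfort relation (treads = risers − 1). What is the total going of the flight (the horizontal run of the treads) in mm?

At most 197 each: 2496/197 = 12.67, giving 13 risers.
Each riser is 2496/13 = 192 mm (≤ 197 mm).
Tread T = 649 − 2 × 192 = 265 mm (≥ 246 mm).
13 risers give 12 treads; going = 12 × 265 = 3180 mm.

3180 mm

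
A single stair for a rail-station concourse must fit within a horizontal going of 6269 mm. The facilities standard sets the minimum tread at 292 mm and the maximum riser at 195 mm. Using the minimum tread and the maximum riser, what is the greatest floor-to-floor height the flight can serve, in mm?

4290 mm

6269 / 292 = 21.47, so 21 treads fit.
Risers = treads + 1 = 22.
Maximum height = 22 × 195 = 4290 mm.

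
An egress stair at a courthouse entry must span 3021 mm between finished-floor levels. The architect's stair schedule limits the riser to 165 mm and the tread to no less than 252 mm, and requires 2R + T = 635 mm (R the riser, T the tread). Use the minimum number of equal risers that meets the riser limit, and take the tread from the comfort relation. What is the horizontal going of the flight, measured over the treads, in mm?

3021 / 165 = 18.31, so 19 risers are needed.
R = 3021 ÷ 19 = 159 mm.
T = 635 − 2·159 = 317 mm, which satisfies the 252 mm minimum.
Treads = 19 − 1 = 18; going = 18 × 317 = 5706 mm.

5706 mm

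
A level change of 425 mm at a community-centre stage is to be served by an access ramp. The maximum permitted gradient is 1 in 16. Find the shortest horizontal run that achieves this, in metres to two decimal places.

Run = rise × 16 = 425 × 16 = 6800 mm.
6800 mm = 6.80 m.

6.80 m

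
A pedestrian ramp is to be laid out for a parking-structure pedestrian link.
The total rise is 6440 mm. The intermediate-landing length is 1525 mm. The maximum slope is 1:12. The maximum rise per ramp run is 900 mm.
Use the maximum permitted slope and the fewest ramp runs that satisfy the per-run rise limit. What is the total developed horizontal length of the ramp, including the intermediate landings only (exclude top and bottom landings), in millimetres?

⌈6440/900⌉ = 8 ramp runs. That means 7 intermediate landings.
Horizontal run for 6440 mm of rise at 1:12 is 6440 × 12 = 77280 mm.
7 intermediate landings contribute 7 × 1525 = 10675 mm.
Total developed length = 77280 + 10675 = 87955 mm.

87955 mm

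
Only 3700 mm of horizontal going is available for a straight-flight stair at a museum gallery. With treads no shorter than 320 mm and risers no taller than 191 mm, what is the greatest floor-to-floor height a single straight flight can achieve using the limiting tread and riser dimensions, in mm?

3700 / 320 = 11.56, so 11 treads fit.
Risers = treads + 1 = 12.
Maximum height = 12 × 191 = 2292 mm.

2292 mm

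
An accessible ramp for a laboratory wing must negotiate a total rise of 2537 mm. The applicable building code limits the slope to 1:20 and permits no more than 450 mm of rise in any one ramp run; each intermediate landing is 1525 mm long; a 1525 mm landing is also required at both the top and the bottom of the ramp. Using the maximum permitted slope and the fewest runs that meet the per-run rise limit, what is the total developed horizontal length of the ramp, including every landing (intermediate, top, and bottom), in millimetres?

61415 mm

2537 / 450 = 5.64, so 6 ramp runs are needed. That means 5 intermediate landings.
Ramp run (horizontal) at 1:20: 2537 × 20 = 50740 mm.
Intermediate landings: 5 × 1525 = 7625 mm.
Top and bottom landings: 2 × 1525 = 3050 mm.
Total = 50740 + 7625 + 3050 = 61415 mm.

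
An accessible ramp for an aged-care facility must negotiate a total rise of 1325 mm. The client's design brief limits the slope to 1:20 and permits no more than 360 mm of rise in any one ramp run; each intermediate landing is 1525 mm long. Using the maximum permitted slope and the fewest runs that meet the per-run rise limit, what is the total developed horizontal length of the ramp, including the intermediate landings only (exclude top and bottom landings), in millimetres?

31075 mm

1325 / 360 = 3.68, so 4 ramp runs are needed. That means 3 intermediate landings.
Horizontal run for 1325 mm of rise at 1:20 is 1325 × 20 = 26500 mm.
Intermediate landings: 3 × 1525 = 4575 mm.
Developed length = 26500 + 4575 = 31075 mm.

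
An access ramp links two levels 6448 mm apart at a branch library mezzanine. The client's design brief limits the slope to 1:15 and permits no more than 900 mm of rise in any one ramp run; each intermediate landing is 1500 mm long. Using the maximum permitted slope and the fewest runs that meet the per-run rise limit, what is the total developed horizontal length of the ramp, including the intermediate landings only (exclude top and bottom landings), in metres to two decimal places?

6448 / 900 = 7.164 → round up to 8 ramp runs. That means 7 intermediate landings.
Horizontal run for 6448 mm of rise at 1:15 is 6448 × 15 = 96720 mm.
Intermediate landings: 7 × 1500 = 10500 mm.
Total developed length = 96720 + 10500 = 107220 mm.
= 107.22 m.

107.22 m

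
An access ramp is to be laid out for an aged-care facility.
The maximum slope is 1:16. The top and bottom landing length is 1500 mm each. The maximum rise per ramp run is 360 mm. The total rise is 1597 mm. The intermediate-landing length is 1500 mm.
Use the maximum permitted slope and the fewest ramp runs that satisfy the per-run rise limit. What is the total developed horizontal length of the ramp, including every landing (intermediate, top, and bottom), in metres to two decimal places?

34.55 m

1597 / 360 = 4.44, so 5 ramp runs are needed. That means 4 intermediate landings.
Horizontal run for 1597 mm of rise at 1:16 is 1597 × 16 = 25552 mm.
4 intermediate landings contribute 4 × 1500 = 6000 mm.
Top and bottom landings: 2 × 1500 = 3000 mm.
Total = 25552 + 6000 + 3000 = 34552 mm.
= 34.55 m.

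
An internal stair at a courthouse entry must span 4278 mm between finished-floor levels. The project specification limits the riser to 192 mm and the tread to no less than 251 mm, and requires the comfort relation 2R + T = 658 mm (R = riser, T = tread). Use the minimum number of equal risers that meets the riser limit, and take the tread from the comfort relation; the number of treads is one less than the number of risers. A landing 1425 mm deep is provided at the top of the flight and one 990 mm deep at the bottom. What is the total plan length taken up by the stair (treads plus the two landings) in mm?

At most 192 each: 4278/192 = 22.28, giving 23 risers.
Riser R = 4278 / 23 = 186 mm, within the 192 mm limit.
From 2R + T = 658: T = 658 − 372 = 286 mm.
Going = (23 − 1) × 286 = 6292 mm.
Enclosure = 6292 + 1425 + 990 = 8707 mm.

8707 mm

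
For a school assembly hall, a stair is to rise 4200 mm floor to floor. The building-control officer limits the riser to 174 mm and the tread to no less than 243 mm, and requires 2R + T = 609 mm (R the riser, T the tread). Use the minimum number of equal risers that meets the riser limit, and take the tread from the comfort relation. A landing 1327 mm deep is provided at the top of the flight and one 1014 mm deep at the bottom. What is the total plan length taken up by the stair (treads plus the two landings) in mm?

4200 / 174 = 24.138 → round up to 25 risers.
Each riser is 4200/25 = 168 mm (≤ 174 mm).
T = 609 − 2·168 = 273 mm, which satisfies the 243 mm minimum.
25 risers give 24 treads; going = 24 × 273 = 6552 mm.
Enclosure = 6552 + 1327 + 1014 = 8893 mm.

8893 mm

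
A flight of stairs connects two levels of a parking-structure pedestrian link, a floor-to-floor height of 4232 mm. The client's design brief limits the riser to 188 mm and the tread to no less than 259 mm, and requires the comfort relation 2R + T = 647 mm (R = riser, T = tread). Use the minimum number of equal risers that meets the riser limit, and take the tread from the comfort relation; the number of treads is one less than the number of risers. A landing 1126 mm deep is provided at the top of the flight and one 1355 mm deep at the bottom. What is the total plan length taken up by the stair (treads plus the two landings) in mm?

⌈4232/188⌉ = 23 risers.
R = 4232 ÷ 23 = 184 mm.
T = 647 − 2·184 = 279 mm, which satisfies the 259 mm minimum.
23 risers give 22 treads; going = 22 × 279 = 6138 mm.
Add landings: 6138 + 1126 + 1355 = 8619 mm.

8619 mm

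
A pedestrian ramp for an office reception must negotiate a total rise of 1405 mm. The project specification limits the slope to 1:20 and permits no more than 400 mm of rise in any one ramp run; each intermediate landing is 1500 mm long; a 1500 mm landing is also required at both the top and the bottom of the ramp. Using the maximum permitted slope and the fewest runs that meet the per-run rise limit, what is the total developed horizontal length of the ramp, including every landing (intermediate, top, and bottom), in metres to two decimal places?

35.60 m

1405 / 400 = 3.513 → round up to 4 ramp runs. That means 3 intermediate landings.
Ramp run (horizontal) at 1:20: 1405 × 20 = 28100 mm.
3 intermediate landings contribute 3 × 1500 = 4500 mm.
Top and bottom landings: 2 × 1500 = 3000 mm.
Total = 28100 + 4500 + 3000 = 35600 mm.
= 35.60 m.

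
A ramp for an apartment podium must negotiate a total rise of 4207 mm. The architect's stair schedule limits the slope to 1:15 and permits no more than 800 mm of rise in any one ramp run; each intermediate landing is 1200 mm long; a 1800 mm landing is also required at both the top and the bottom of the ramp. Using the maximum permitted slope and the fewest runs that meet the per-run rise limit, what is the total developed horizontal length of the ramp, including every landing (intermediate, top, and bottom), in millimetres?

72705 mm

4207 / 800 = 5.259 → round up to 6 ramp runs. That means 5 intermediate landings.
Ramp run (horizontal) at 1:15: 4207 × 15 = 63105 mm.
Intermediate landings: 5 × 1200 = 6000 mm.
Top and bottom landings: 2 × 1800 = 3600 mm.
Total = 63105 + 6000 + 3600 = 72705 mm.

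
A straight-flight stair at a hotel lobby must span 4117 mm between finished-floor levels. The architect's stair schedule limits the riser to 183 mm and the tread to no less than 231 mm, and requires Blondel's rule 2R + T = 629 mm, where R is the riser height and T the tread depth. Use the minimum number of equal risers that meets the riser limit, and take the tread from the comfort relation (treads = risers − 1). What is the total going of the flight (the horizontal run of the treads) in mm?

At most 183 each: 4117/183 = 22.50, giving 23 risers.
Each riser is 4117/23 = 179 mm (≤ 183 mm).
T = 629 − 2·179 = 271 mm, which satisfies the 231 mm minimum.
Going = (23 − 1) × 271 = 5962 mm.

5962 mm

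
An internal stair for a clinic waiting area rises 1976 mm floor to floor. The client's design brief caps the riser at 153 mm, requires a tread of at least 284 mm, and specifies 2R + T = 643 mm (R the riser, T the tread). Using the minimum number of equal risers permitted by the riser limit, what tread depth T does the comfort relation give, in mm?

1976 / 153 = 12.92, so 13 risers are needed.
Each riser is 1976/13 = 152 mm (≤ 153 mm).
T = 643 − 2·152 = 339 mm, which satisfies the 284 mm minimum.

339 mm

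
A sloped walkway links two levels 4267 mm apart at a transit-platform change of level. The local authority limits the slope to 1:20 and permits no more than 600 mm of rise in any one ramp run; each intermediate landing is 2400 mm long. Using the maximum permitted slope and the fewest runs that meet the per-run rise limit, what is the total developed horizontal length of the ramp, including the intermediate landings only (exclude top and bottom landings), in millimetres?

102140 mm

At most 600 each: 4267/600 = 7.11, giving 8 ramp runs. That means 7 intermediate landings.
Horizontal run for 4267 mm of rise at 1:20 is 4267 × 20 = 85340 mm.
7 intermediate landings contribute 7 × 2400 = 16800 mm.
Total developed length = 85340 + 16800 = 102140 mm.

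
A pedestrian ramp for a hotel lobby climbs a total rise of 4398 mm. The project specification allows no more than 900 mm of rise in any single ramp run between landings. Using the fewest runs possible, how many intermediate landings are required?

4398 / 900 = 4.887 → round up to 5 ramp runs.
5 runs are separated by 4 intermediate landings.

4 intermediate landings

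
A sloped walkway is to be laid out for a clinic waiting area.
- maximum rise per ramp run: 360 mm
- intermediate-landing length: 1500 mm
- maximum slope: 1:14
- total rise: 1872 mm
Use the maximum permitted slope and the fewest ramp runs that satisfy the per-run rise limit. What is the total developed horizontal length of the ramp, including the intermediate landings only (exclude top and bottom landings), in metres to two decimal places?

1872 / 360 = 5.200 → round up to 6 ramp runs. That means 5 intermediate landings.
Ramp run (horizontal) at 1:14: 1872 × 14 = 26208 mm.
Intermediate landings: 5 × 1500 = 7500 mm.
Developed length = 26208 + 7500 = 33708 mm.
= 33.71 m.

33.71 m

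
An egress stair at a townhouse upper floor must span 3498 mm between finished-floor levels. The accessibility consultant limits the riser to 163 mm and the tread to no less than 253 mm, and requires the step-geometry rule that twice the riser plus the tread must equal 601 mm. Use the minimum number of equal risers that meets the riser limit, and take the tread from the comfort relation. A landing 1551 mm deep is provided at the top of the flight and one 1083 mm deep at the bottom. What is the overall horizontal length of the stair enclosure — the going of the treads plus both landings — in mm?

8577 mm

3498 / 163 = 21.460 → round up to 22 risers.
Riser R = 3498 / 22 = 159 mm, within the 163 mm limit.
Tread T = 601 − 2 × 159 = 283 mm (≥ 253 mm).
Going = (22 − 1) × 283 = 5943 mm.
Add landings: 5943 + 1551 + 1083 = 8577 mm.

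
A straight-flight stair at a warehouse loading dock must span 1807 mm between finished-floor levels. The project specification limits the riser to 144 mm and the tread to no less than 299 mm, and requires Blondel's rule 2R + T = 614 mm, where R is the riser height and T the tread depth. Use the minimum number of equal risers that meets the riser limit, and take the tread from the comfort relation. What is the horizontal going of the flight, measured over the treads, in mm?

1807 / 144 = 12.55, so 13 risers are needed.
R = 1807 ÷ 13 = 139 mm.
Tread T = 614 − 2 × 139 = 336 mm (≥ 299 mm).
Going = (13 − 1) × 336 = 4032 mm.

4032 mm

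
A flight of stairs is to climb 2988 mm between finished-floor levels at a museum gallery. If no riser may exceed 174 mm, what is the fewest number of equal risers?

At most 174 each: 2988/174 = 17.17, giving 18 risers.

18 risers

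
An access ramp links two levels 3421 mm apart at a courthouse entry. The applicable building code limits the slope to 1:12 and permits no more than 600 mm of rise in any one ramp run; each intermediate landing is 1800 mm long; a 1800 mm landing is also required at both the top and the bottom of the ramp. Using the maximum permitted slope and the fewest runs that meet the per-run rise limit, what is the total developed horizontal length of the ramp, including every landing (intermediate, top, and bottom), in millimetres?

⌈3421/600⌉ = 6 ramp runs. That means 5 intermediate landings.
Horizontal run for 3421 mm of rise at 1:12 is 3421 × 12 = 41052 mm.
Intermediate landings: 5 × 1800 = 9000 mm.
Top and bottom landings: 2 × 1800 = 3600 mm.
Total = 41052 + 9000 + 3600 = 53652 mm.

53652 mm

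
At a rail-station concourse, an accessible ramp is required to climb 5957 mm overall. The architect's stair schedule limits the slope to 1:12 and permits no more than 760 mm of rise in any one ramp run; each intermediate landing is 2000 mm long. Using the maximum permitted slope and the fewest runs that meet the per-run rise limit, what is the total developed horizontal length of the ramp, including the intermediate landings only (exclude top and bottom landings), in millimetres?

5957 / 760 = 7.84, so 8 ramp runs are needed. That means 7 intermediate landings.
Horizontal run for 5957 mm of rise at 1:12 is 5957 × 12 = 71484 mm.
Intermediate landings: 7 × 2000 = 14000 mm.
Total developed length = 71484 + 14000 = 85484 mm.

85484 mm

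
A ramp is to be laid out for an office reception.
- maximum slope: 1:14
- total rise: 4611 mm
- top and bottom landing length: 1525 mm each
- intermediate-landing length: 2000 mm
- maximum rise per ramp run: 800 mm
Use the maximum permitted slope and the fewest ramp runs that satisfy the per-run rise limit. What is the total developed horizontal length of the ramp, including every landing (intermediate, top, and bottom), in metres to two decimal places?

4611 / 800 = 5.76, so 6 ramp runs are needed. That means 5 intermediate landings.
Horizontal run for 4611 mm of rise at 1:14 is 4611 × 14 = 64554 mm.
Intermediate landings: 5 × 2000 = 10000 mm.
Top and bottom landings: 2 × 1525 = 3050 mm.
Total = 64554 + 10000 + 3050 = 77604 mm.
= 77.60 m.

77.60 m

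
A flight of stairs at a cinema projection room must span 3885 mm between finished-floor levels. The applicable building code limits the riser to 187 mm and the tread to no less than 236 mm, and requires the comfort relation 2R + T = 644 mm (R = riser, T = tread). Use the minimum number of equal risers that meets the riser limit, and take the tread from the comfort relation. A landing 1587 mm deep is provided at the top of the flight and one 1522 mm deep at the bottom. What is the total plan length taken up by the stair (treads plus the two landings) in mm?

⌈3885/187⌉ = 21 risers.
R = 3885 ÷ 21 = 185 mm.
From 2R + T = 644: T = 644 − 370 = 274 mm.
21 risers give 20 treads; going = 20 × 274 = 5480 mm.
Add landings: 5480 + 1587 + 1522 = 8589 mm.

8589 mm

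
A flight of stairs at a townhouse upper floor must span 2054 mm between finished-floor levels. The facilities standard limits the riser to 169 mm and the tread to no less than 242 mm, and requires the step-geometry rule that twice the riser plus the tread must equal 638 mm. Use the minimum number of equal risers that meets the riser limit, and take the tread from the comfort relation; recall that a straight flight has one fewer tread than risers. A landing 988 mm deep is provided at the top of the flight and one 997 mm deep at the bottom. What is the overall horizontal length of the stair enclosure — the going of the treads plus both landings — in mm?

5849 mm

At most 169 each: 2054/169 = 12.15, giving 13 risers.
Riser R = 2054 / 13 = 158 mm, within the 169 mm limit.
Tread T = 638 − 2 × 158 = 322 mm (≥ 242 mm).
13 risers give 12 treads; going = 12 × 322 = 3864 mm.
Enclosure = 3864 + 988 + 997 = 5849 mm.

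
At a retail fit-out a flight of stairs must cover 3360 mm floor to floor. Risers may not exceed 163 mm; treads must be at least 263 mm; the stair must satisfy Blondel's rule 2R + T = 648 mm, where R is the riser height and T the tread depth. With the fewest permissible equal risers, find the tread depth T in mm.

328 mm

3360 / 163 = 20.613 → round up to 21 risers.
Riser R = 3360 / 21 = 160 mm, within the 163 mm limit.
T = 648 − 2·160 = 328 mm, which satisfies the 263 mm minimum.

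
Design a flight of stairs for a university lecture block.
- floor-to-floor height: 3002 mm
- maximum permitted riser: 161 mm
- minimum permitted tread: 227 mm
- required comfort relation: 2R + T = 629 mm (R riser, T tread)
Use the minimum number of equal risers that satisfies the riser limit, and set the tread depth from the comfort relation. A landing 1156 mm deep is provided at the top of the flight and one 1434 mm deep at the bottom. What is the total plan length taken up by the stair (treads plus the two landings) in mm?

At most 161 each: 3002/161 = 18.65, giving 19 risers.
R = 3002 ÷ 19 = 158 mm.
From 2R + T = 629: T = 629 − 316 = 313 mm.
Treads = 19 − 1 = 18; going = 18 × 313 = 5634 mm.
Add landings: 5634 + 1156 + 1434 = 8224 mm.

8224 mm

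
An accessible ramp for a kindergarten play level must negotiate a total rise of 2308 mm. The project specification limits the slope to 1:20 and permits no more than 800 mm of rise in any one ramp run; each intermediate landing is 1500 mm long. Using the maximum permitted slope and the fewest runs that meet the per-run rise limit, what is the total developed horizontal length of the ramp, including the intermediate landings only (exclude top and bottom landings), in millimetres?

⌈2308/800⌉ = 3 ramp runs. That means 2 intermediate landings.
Ramp run (horizontal) at 1:20: 2308 × 20 = 46160 mm.
Intermediate landings: 2 × 1500 = 3000 mm.
Developed length = 46160 + 3000 = 49160 mm.

49160 mm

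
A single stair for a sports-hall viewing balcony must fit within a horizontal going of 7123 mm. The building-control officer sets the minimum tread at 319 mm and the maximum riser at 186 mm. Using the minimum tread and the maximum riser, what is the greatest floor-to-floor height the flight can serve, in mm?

4278 mm

7123 / 319 = 22.33, so 22 treads fit.
Risers = treads + 1 = 23.
Maximum height = 23 × 186 = 4278 mm.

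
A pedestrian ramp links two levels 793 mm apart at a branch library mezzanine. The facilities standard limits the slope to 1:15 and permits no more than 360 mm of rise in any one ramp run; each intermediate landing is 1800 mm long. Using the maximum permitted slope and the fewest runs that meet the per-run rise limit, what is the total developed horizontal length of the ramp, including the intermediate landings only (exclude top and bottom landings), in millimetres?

793 / 360 = 2.203 → round up to 3 ramp runs. That means 2 intermediate landings.
Ramp run (horizontal) at 1:15: 793 × 15 = 11895 mm.
Intermediate landings: 2 × 1800 = 3600 mm.
Developed length = 11895 + 3600 = 15495 mm.

15495 mm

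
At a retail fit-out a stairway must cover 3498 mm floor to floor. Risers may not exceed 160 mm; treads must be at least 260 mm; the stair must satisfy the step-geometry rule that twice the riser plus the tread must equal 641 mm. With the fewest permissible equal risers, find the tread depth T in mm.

323 mm

3498 / 160 = 21.86, so 22 risers are needed.
Each riser is 3498/22 = 159 mm (≤ 160 mm).
T = 641 − 2·159 = 323 mm, which satisfies the 260 mm minimum.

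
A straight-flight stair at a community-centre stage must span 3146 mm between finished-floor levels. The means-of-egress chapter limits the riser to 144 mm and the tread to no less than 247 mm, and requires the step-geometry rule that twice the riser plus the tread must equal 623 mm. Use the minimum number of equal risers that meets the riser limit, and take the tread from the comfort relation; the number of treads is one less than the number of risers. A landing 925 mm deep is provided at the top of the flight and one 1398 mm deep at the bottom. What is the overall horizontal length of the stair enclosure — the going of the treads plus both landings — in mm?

⌈3146/144⌉ = 22 risers.
R = 3146 ÷ 22 = 143 mm.
T = 623 − 2·143 = 337 mm, which satisfies the 247 mm minimum.
22 risers give 21 treads; going = 21 × 337 = 7077 mm.
Add landings: 7077 + 925 + 1398 = 9400 mm.

9400 mm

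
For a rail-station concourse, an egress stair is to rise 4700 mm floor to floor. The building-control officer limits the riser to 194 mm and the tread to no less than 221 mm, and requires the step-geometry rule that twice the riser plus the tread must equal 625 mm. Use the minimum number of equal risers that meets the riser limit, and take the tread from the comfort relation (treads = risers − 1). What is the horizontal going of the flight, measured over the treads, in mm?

⌈4700/194⌉ = 25 risers.
Riser R = 4700 / 25 = 188 mm, within the 194 mm limit.
Tread T = 625 − 2 × 188 = 249 mm (≥ 221 mm).
Treads = 25 − 1 = 24; going = 24 × 249 = 5976 mm.

5976 mm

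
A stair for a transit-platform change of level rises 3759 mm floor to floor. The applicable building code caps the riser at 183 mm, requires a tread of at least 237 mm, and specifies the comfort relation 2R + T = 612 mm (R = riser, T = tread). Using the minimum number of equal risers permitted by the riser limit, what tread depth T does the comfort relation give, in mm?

⌈3759/183⌉ = 21 risers.
Each riser is 3759/21 = 179 mm (≤ 183 mm).
From 2R + T = 612: T = 612 − 358 = 254 mm.

254 mm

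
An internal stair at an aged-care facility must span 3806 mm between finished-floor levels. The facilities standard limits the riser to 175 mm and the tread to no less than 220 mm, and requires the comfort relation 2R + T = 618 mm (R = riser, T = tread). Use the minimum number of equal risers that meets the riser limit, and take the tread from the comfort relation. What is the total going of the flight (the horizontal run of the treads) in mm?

5712 mm

3806 / 175 = 21.75, so 22 risers are needed.
Riser R = 3806 / 22 = 173 mm, within the 175 mm limit.
From 2R + T = 618: T = 618 − 346 = 272 mm.
Treads = 22 − 1 = 21; going = 21 × 272 = 5712 mm.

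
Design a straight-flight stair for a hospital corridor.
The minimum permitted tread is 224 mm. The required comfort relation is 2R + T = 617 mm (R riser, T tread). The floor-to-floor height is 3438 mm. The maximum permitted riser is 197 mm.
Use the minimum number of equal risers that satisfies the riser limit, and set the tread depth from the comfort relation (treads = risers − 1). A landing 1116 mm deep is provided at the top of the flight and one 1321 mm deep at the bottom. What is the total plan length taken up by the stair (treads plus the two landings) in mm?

⌈3438/197⌉ = 18 risers.
Each riser is 3438/18 = 191 mm (≤ 197 mm).
Tread T = 617 − 2 × 191 = 235 mm (≥ 224 mm).
Treads = 18 − 1 = 17; going = 17 × 235 = 3995 mm.
Add landings: 3995 + 1116 + 1321 = 6432 mm.

6432 mm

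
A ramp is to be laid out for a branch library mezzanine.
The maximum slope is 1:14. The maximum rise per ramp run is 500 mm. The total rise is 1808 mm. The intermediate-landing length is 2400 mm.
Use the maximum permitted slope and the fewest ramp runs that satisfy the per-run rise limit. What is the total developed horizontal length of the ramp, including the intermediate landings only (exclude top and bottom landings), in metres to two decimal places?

32.51 m

1808 / 500 = 3.616 → round up to 4 ramp runs. That means 3 intermediate landings.
Ramp run (horizontal) at 1:14: 1808 × 14 = 25312 mm.
Intermediate landings: 3 × 2400 = 7200 mm.
Developed length = 25312 + 7200 = 32512 mm.
= 32.51 m.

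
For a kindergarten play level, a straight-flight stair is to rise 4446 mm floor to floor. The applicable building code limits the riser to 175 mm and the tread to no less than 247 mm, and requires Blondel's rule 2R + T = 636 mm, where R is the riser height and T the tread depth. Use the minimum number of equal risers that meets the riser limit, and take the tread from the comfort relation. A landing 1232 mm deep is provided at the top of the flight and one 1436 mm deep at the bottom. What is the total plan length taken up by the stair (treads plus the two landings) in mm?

10018 mm

⌈4446/175⌉ = 26 risers.
Each riser is 4446/26 = 171 mm (≤ 175 mm).
Tread T = 636 − 2 × 171 = 294 mm (≥ 247 mm).
Going = (26 − 1) × 294 = 7350 mm.
Add landings: 7350 + 1232 + 1436 = 10018 mm.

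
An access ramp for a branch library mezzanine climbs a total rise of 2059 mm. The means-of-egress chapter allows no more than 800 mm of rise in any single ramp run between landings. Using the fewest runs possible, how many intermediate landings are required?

At most 800 each: 2059/800 = 2.57, giving 3 ramp runs.
3 runs are separated by 2 intermediate landings.

2 intermediate landings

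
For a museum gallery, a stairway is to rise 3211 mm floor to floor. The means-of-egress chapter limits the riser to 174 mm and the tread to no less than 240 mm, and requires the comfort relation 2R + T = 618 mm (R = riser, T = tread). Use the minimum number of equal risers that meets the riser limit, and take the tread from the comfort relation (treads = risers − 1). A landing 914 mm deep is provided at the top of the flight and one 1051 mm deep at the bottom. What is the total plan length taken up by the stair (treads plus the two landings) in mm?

⌈3211/174⌉ = 19 risers.
R = 3211 ÷ 19 = 169 mm.
From 2R + T = 618: T = 618 − 338 = 280 mm.
Going = (19 − 1) × 280 = 5040 mm.
Add landings: 5040 + 914 + 1051 = 7005 mm.

7005 mm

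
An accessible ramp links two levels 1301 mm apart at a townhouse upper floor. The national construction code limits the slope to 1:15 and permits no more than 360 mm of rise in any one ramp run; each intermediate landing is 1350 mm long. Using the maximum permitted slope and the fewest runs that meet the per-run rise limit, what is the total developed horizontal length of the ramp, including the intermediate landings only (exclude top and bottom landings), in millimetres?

1301 / 360 = 3.61, so 4 ramp runs are needed. That means 3 intermediate landings.
Horizontal run for 1301 mm of rise at 1:15 is 1301 × 15 = 19515 mm.
Intermediate landings: 3 × 1350 = 4050 mm.
Total developed length = 19515 + 4050 = 23565 mm.

23565 mm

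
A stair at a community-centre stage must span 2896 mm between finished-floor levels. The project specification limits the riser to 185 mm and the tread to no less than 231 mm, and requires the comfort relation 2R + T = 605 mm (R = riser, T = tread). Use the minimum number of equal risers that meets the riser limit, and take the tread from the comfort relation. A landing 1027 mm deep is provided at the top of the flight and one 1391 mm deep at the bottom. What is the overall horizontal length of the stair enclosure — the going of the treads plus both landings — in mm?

6063 mm

2896 / 185 = 15.654 → round up to 16 risers.
Riser R = 2896 / 16 = 181 mm, within the 185 mm limit.
Tread T = 605 − 2 × 181 = 243 mm (≥ 231 mm).
Treads = 16 − 1 = 15; going = 15 × 243 = 3645 mm.
Add landings: 3645 + 1027 + 1391 = 6063 mm.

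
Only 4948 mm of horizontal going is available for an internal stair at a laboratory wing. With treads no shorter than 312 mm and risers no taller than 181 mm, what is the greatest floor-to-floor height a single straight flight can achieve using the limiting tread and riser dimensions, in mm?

Treads that fit: ⌊4948 / 312⌋ = 15.
Risers = treads + 1 = 16.
Maximum height = 16 × 181 = 2896 mm.

2896 mm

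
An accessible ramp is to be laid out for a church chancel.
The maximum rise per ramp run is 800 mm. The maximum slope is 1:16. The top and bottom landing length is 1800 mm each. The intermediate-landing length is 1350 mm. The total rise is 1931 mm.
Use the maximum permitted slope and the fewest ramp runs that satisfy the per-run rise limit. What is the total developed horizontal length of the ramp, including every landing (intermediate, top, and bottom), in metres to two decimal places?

1931 / 800 = 2.41, so 3 ramp runs are needed. That means 2 intermediate landings.
Ramp run (horizontal) at 1:16: 1931 × 16 = 30896 mm.
Intermediate landings: 2 × 1350 = 2700 mm.
Top and bottom landings: 2 × 1800 = 3600 mm.
Total = 30896 + 2700 + 3600 = 37196 mm.
= 37.20 m.

37.20 m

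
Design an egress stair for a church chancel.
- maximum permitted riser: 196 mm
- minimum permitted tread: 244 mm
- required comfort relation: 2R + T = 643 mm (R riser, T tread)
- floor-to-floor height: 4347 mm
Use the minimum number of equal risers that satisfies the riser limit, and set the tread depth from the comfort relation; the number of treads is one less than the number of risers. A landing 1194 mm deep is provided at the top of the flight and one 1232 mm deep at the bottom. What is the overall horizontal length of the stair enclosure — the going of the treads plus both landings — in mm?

8256 mm

4347 / 196 = 22.18, so 23 risers are needed.
Riser R = 4347 / 23 = 189 mm, within the 196 mm limit.
Tread T = 643 − 2 × 189 = 265 mm (≥ 244 mm).
23 risers give 22 treads; going = 22 × 265 = 5830 mm.
Enclosure = 5830 + 1194 + 1232 = 8256 mm.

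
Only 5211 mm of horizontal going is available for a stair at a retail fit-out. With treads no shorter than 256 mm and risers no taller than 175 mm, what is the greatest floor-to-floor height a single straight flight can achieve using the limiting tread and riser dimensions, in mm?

Treads that fit: ⌊5211 / 256⌋ = 20.
Risers = treads + 1 = 21.
Maximum height = 21 × 175 = 3675 mm.

3675 mm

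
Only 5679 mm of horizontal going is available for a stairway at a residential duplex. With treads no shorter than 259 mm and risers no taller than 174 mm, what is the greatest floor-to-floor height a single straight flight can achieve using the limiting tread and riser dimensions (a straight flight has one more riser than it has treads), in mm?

3828 mm

5679 / 259 = 21.93, so 21 treads fit.
Risers = treads + 1 = 22.
Maximum height = 22 × 174 = 3828 mm.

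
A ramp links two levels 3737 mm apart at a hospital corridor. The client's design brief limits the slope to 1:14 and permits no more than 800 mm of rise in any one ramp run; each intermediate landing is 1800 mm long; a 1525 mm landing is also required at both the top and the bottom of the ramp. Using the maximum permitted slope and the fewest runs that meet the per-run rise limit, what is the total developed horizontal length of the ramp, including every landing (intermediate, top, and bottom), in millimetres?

3737 / 800 = 4.67, so 5 ramp runs are needed. That means 4 intermediate landings.
Ramp run (horizontal) at 1:14: 3737 × 14 = 52318 mm.
Intermediate landings: 4 × 1800 = 7200 mm.
Top and bottom landings: 2 × 1525 = 3050 mm.
Total = 52318 + 7200 + 3050 = 62568 mm.

62568 mm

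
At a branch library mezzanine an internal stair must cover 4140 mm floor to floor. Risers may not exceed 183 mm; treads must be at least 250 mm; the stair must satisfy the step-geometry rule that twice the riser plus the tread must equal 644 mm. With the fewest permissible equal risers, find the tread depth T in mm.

4140 / 183 = 22.62, so 23 risers are needed.
R = 4140 ÷ 23 = 180 mm.
Tread T = 644 − 2 × 180 = 284 mm (≥ 250 mm).

284 mm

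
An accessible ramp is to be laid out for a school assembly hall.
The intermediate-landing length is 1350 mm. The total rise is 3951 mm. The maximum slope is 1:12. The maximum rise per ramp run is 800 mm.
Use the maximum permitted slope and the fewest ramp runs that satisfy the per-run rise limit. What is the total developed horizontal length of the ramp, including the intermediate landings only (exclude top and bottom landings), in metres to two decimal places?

52.81 m

3951 / 800 = 4.94, so 5 ramp runs are needed. That means 4 intermediate landings.
Ramp run (horizontal) at 1:12: 3951 × 12 = 47412 mm.
Intermediate landings: 4 × 1350 = 5400 mm.
Developed length = 47412 + 5400 = 52812 mm.
= 52.81 m.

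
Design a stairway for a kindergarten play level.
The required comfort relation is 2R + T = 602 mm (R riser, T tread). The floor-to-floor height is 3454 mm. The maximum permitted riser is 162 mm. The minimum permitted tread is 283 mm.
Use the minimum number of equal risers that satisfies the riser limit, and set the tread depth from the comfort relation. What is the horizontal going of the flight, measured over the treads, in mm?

3454 / 162 = 21.321 → round up to 22 risers.
Each riser is 3454/22 = 157 mm (≤ 162 mm).
From 2R + T = 602: T = 602 − 314 = 288 mm.
Treads = 22 − 1 = 21; going = 21 × 288 = 6048 mm.

6048 mm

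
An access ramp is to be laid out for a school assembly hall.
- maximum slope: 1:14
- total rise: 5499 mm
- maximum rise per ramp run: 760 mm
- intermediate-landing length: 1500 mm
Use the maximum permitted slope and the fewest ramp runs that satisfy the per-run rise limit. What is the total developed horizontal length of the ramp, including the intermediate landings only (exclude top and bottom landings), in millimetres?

⌈5499/760⌉ = 8 ramp runs. That means 7 intermediate landings.
Horizontal run for 5499 mm of rise at 1:14 is 5499 × 14 = 76986 mm.
7 intermediate landings contribute 7 × 1500 = 10500 mm.
Total developed length = 76986 + 10500 = 87486 mm.

87486 mm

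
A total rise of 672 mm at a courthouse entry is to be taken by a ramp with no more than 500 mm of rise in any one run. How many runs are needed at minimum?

2 runs

672 / 500 = 1.344 → round up to 2 ramp runs.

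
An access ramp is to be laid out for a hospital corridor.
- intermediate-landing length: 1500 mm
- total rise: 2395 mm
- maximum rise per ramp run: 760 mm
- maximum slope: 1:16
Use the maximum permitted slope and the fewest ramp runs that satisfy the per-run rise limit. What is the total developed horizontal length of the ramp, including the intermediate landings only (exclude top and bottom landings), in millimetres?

At most 760 each: 2395/760 = 3.15, giving 4 ramp runs. That means 3 intermediate landings.
Horizontal run for 2395 mm of rise at 1:16 is 2395 × 16 = 38320 mm.
3 intermediate landings contribute 3 × 1500 = 4500 mm.
Total developed length = 38320 + 4500 = 42820 mm.

42820 mm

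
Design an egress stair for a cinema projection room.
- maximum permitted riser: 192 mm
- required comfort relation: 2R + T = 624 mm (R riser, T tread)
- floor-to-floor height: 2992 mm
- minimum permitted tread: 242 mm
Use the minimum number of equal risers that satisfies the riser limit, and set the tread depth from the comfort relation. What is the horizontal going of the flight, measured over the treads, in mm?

3750 mm

At most 192 each: 2992/192 = 15.58, giving 16 risers.
Each riser is 2992/16 = 187 mm (≤ 192 mm).
T = 624 − 2·187 = 250 mm, which satisfies the 242 mm minimum.
Treads = 16 − 1 = 15; going = 15 × 250 = 3750 mm.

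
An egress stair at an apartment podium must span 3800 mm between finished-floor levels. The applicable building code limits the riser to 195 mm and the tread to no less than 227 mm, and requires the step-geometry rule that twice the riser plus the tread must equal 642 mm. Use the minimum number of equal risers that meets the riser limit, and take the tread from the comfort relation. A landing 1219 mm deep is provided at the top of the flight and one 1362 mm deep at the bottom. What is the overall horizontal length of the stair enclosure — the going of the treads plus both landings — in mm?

7559 mm

⌈3800/195⌉ = 20 risers.
R = 3800 ÷ 20 = 190 mm.
From 2R + T = 642: T = 642 − 380 = 262 mm.
Treads = 20 − 1 = 19; going = 19 × 262 = 4978 mm.
Add landings: 4978 + 1219 + 1362 = 7559 mm.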